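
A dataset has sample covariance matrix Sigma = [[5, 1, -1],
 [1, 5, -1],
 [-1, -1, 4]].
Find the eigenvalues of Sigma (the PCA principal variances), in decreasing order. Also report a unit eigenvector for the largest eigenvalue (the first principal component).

Step 1 — characteristic polynomial p(λ) = det(λI - Sigma) = λ³ - tr·λ² + c_1·λ - det, where tr = trace, c_1 = sum of the principal 2×2 minors, det = det(Sigma):
  tr = 5 + 5 + 4 = 14,
  c_1 = (5·5 - (1)²) + (5·4 - (-1)²) + (5·4 - (-1)²) = 24 + 19 + 19 = 62,
  det = 5·(5·4 - (-1)²) - (1)·((1)·4 - (-1)·(-1)) + (-1)·((1)·(-1) - 5·(-1)) = 5·(19) - (1)·(3) + (-1)·(4) = 88.
  So p(λ) = λ³ - 14λ² + 62λ - 88.
Step 2 — look for an integer root (rational root theorem: any rational root is an integer divisor of 88). Testing λ = 4:
  p(4) = 64 - 224 + 248 - 88 = 0  ✓
  Dividing out (λ - 4): p(λ) = (λ - 4)(λ² - 10λ + 22).
Step 3 — remaining eigenvalues from the quadratic λ² - 10λ + 22 = 0:
  Δ = 10² - 4·22 = 100 - 88 = 12,  λ = (10 ± √12)/2 = (10 ± 3.4641)/2 ≈ 6.7321 or 3.2679.
  Sorted: λ_1 = 6.7321,  λ_2 = 4,  λ_3 = 3.2679  (check: sum = 14 = tr ✓).

Step 4 — unit eigenvector for λ_1 ≈ 6.7321: v spans the null space of (Sigma - λ_1 I), whose rows are
  r_1 = (-1.7321, 1, -1),  r_2 = (1, -1.7321, -1),  r_3 = (-1, -1, -2.7321).
  v is orthogonal to every row, so take v ∝ r_1 × r_2 = ((1)·(-1) - (-1)·(-1.7321), (-1)·(1) - (-1.7321)·(-1), (-1.7321)·(-1.7321) - (1)·(1)) ≈ (-2.7321, -2.7321, 2).
  Rescale (multiply by -1 so the first nonzero entry is positive): u = (2.7321, 2.7321, -2).
  ||u|| = √((2.7321)² + (2.7321)² + (-2)²) = √(18.9282) ≈ 4.3507,  v_1 = u/||u|| ≈ (0.628, 0.628, -0.4597) (||v_1|| = 1).

λ_1 = 6.7321,  λ_2 = 4,  λ_3 = 3.2679;  v_1 ≈ (0.628, 0.628, -0.4597)


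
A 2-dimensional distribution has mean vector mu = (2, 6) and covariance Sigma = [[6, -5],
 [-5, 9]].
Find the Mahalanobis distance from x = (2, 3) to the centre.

Step 1 — centre the observation: (x - mu) = (0, -3).

Step 2 — invert Sigma. det(Sigma) = 6·9 - (-5)² = 29.
  Sigma^{-1} = (1/det) · [[d, -b], [-b, a]] = [[0.3103, 0.1724],
 [0.1724, 0.2069]].

Step 3 — form the quadratic (x - mu)^T · Sigma^{-1} · (x - mu):
  Sigma^{-1} · (x - mu) = (-0.5172, -0.6207).
  (x - mu)^T · [Sigma^{-1} · (x - mu)] = (0)·(-0.5172) + (-3)·(-0.6207) = 1.8621.

Step 4 — take square root: d = √(1.8621) ≈ 1.3646.

d(x, mu) = √(1.8621) ≈ 1.3646


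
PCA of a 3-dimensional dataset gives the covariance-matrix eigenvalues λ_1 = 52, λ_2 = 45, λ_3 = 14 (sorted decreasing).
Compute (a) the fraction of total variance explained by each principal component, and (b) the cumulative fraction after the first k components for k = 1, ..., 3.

Step 1 — total variance = trace(Sigma) = Σ λ_i = 52 + 45 + 14 = 111.

Step 2 — fraction explained by component i = λ_i / Σ λ:
  PC1: 52/111 = 0.4685
  PC2: 45/111 = 0.4054
  PC3: 14/111 = 0.1261

Step 3 — cumulative fraction after k components = (λ_1 + ... + λ_k) / Σ λ:
  k = 1: 52/111 = 0.4685
  k = 2: (52 + 45)/111 = 97/111 = 0.8739
  k = 3: (52 + 45 + 14)/111 = 111/111 = 1

Summary (fraction, with percent):

explained: PC1 0.4685 (46.85%), PC2 0.4054 (40.54%), PC3 0.1261 (12.61%);  cumulative: 0.4685, 0.8739, 1


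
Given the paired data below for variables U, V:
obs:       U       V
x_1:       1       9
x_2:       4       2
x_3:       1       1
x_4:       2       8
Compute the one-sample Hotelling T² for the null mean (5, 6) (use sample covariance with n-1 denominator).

Step 1 — sample mean vector:
  mean(U) = (1 + 4 + 1 + 2) / 4 = 8/4 = 2
  mean(V) = (9 + 2 + 1 + 8) / 4 = 20/4 = 5
  x̄ = (2, 5),  deviation x̄ - mu_0 = (2, 5) - (5, 6) = (-3, -1).

Step 2 — sample covariance matrix, S[i,j] = (1/(n-1)) · Σ_k (x_{k,i} - mean_i) · (x_{k,j} - mean_j), divisor n-1 = 3:
  S[U,U] = ((-1)·(-1) + (2)·(2) + (-1)·(-1) + (0)·(0)) / 3 = 6/3 = 2
  S[U,V] = ((-1)·(4) + (2)·(-3) + (-1)·(-4) + (0)·(3)) / 3 = -6/3 = -2
  S[V,V] = ((4)·(4) + (-3)·(-3) + (-4)·(-4) + (3)·(3)) / 3 = 50/3 = 16.6667
  S = [[2, -2],
 [-2, 16.6667]].

Step 3 — invert S. det(S) = 2·16.6667 - (-2)² = 29.3333.
  S^{-1} = (1/det) · [[d, -b], [-b, a]] = [[0.5682, 0.0682],
 [0.0682, 0.0682]].

Step 4 — quadratic form (x̄ - mu_0)^T · S^{-1} · (x̄ - mu_0):
  S^{-1} · (x̄ - mu_0) = (-1.7727, -0.2727),
  (x̄ - mu_0)^T · [...] = (-3)·(-1.7727) + (-1)·(-0.2727) = 5.5909.

Step 5 — scale by n: T² = 4 · 5.5909 = 22.3636.

T² ≈ 22.3636


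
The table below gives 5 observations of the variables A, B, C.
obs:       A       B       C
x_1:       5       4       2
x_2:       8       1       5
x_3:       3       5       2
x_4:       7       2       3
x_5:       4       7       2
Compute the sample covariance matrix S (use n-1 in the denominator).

Step 1 — column means:
  mean(A) = (5 + 8 + 3 + 7 + 4) / 5 = 27/5 = 5.4
  mean(B) = (4 + 1 + 5 + 2 + 7) / 5 = 19/5 = 3.8
  mean(C) = (2 + 5 + 2 + 3 + 2) / 5 = 14/5 = 2.8

Step 2 — sample covariance S[i,j] = (1/(n-1)) · Σ_k (x_{k,i} - mean_i) · (x_{k,j} - mean_j), with n-1 = 4.
  S[A,A] = ((-0.4)·(-0.4) + (2.6)·(2.6) + (-2.4)·(-2.4) + (1.6)·(1.6) + (-1.4)·(-1.4)) / 4 = 17.2/4 = 4.3
  S[A,B] = ((-0.4)·(0.2) + (2.6)·(-2.8) + (-2.4)·(1.2) + (1.6)·(-1.8) + (-1.4)·(3.2)) / 4 = -17.6/4 = -4.4
  S[A,C] = ((-0.4)·(-0.8) + (2.6)·(2.2) + (-2.4)·(-0.8) + (1.6)·(0.2) + (-1.4)·(-0.8)) / 4 = 9.4/4 = 2.35
  S[B,B] = ((0.2)·(0.2) + (-2.8)·(-2.8) + (1.2)·(1.2) + (-1.8)·(-1.8) + (3.2)·(3.2)) / 4 = 22.8/4 = 5.7
  S[B,C] = ((0.2)·(-0.8) + (-2.8)·(2.2) + (1.2)·(-0.8) + (-1.8)·(0.2) + (3.2)·(-0.8)) / 4 = -10.2/4 = -2.55
  S[C,C] = ((-0.8)·(-0.8) + (2.2)·(2.2) + (-0.8)·(-0.8) + (0.2)·(0.2) + (-0.8)·(-0.8)) / 4 = 6.8/4 = 1.7

S is symmetric (S[j,i] = S[i,j]). Assembling:

S = [[4.3, -4.4, 2.35],
 [-4.4, 5.7, -2.55],
 [2.35, -2.55, 1.7]]


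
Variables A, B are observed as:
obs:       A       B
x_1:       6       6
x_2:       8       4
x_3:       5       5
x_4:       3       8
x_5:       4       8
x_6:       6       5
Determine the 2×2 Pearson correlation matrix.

Step 1 — column means:
  mean(A) = (6 + 8 + 5 + 3 + 4 + 6) / 6 = 32/6 = 5.3333
  mean(B) = (6 + 4 + 5 + 8 + 8 + 5) / 6 = 36/6 = 6

Step 2 — sample variances and covariances s[i,j] = (1/(n-1)) · Σ_k (x_{k,i} - mean_i) · (x_{k,j} - mean_j), with n-1 = 5:
  s[A,A] = ((0.6667)·(0.6667) + (2.6667)·(2.6667) + (-0.3333)·(-0.3333) + (-2.3333)·(-2.3333) + (-1.3333)·(-1.3333) + (0.6667)·(0.6667)) / 5 = 15.3333/5 = 3.0667
  s[A,B] = ((0.6667)·(0) + (2.6667)·(-2) + (-0.3333)·(-1) + (-2.3333)·(2) + (-1.3333)·(2) + (0.6667)·(-1)) / 5 = -13/5 = -2.6
  s[B,B] = ((0)·(0) + (-2)·(-2) + (-1)·(-1) + (2)·(2) + (2)·(2) + (-1)·(-1)) / 5 = 14/5 = 2.8
  Sample standard deviations s_i = √(s[i,i]):
  s(A) = √(3.0667) = 1.7512
  s(B) = √(2.8) = 1.6733

Step 3 — r_{ij} = s_{ij} / (s_i · s_j):
  r[A,A] = 1 (diagonal).
  r[A,B] = -2.6 / (1.7512 · 1.6733) = -2.6 / 2.9303 = -0.8873
  r[B,B] = 1 (diagonal).

R is symmetric with unit diagonal. Assembling:

R = [[1, -0.8873],
 [-0.8873, 1]]


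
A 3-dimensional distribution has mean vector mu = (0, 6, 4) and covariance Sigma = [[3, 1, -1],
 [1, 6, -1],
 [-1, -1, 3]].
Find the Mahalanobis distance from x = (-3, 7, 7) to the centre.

Step 1 — centre the observation: (x - mu) = (-3, 1, 3).

Step 2 — invert Sigma (cofactor / det for 3×3, or solve directly):
  Sigma^{-1} = [[0.3864, -0.0455, 0.1136],
 [-0.0455, 0.1818, 0.0455],
 [0.1136, 0.0455, 0.3864]].

Step 3 — form the quadratic (x - mu)^T · Sigma^{-1} · (x - mu):
  Sigma^{-1} · (x - mu) = (-0.8636, 0.4545, 0.8636).
  (x - mu)^T · [Sigma^{-1} · (x - mu)] = (-3)·(-0.8636) + (1)·(0.4545) + (3)·(0.8636) = 5.6364.

Step 4 — take square root: d = √(5.6364) ≈ 2.3741.

d(x, mu) = √(5.6364) ≈ 2.3741


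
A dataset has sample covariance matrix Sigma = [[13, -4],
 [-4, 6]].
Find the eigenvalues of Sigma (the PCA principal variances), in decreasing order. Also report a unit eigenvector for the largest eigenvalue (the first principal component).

Step 1 — characteristic polynomial of 2×2 Sigma:
  det(Sigma - λI) = λ² - trace · λ + det = 0.
  trace = 13 + 6 = 19, det = 13·6 - (-4)² = 62.
Step 2 — discriminant:
  Δ = trace² - 4·det = 361 - 248 = 113.
Step 3 — eigenvalues:
  λ = (trace ± √Δ)/2 = (19 ± 10.6301)/2,
  λ_1 = 14.8151,  λ_2 = 4.1849.

Step 4 — unit eigenvector for λ_1: solve (Sigma - λ_1 I)v = 0. First row:
  (13 - 14.8151)·v_x + (-4)·v_y = 0, i.e. (-1.8151)·v_x + (-4)·v_y = 0,
  so v ∝ (b, λ_1 - a) = (-4, 1.8151); multiply by -1 so the first entry is positive: u = (4, -1.8151).
  ||u|| = √((4)² + (-1.8151)²) = √(19.2945) ≈ 4.3925,
  v_1 = u/||u|| ≈ (0.9106, -0.4132) (||v_1|| = 1).

λ_1 = 14.8151,  λ_2 = 4.1849;  v_1 ≈ (0.9106, -0.4132)


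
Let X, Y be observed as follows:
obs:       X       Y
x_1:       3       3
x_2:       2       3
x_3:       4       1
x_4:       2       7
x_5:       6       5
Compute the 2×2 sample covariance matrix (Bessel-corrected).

Step 1 — column means:
  mean(X) = (3 + 2 + 4 + 2 + 6) / 5 = 17/5 = 3.4
  mean(Y) = (3 + 3 + 1 + 7 + 5) / 5 = 19/5 = 3.8

Step 2 — sample covariance S[i,j] = (1/(n-1)) · Σ_k (x_{k,i} - mean_i) · (x_{k,j} - mean_j), with n-1 = 4.
  S[X,X] = ((-0.4)·(-0.4) + (-1.4)·(-1.4) + (0.6)·(0.6) + (-1.4)·(-1.4) + (2.6)·(2.6)) / 4 = 11.2/4 = 2.8
  S[X,Y] = ((-0.4)·(-0.8) + (-1.4)·(-0.8) + (0.6)·(-2.8) + (-1.4)·(3.2) + (2.6)·(1.2)) / 4 = -1.6/4 = -0.4
  S[Y,Y] = ((-0.8)·(-0.8) + (-0.8)·(-0.8) + (-2.8)·(-2.8) + (3.2)·(3.2) + (1.2)·(1.2)) / 4 = 20.8/4 = 5.2

S is symmetric (S[j,i] = S[i,j]). Assembling:

S = [[2.8, -0.4],
 [-0.4, 5.2]]


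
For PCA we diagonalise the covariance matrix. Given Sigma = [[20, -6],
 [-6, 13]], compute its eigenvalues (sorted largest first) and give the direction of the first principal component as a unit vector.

Step 1 — characteristic polynomial of 2×2 Sigma:
  det(Sigma - λI) = λ² - trace · λ + det = 0.
  trace = 20 + 13 = 33, det = 20·13 - (-6)² = 224.
Step 2 — discriminant:
  Δ = trace² - 4·det = 1089 - 896 = 193.
Step 3 — eigenvalues:
  λ = (trace ± √Δ)/2 = (33 ± 13.8924)/2,
  λ_1 = 23.4462,  λ_2 = 9.5538.

Step 4 — unit eigenvector for λ_1: solve (Sigma - λ_1 I)v = 0. First row:
  (20 - 23.4462)·v_x + (-6)·v_y = 0, i.e. (-3.4462)·v_x + (-6)·v_y = 0,
  so v ∝ (b, λ_1 - a) = (-6, 3.4462); multiply by -1 so the first entry is positive: u = (6, -3.4462).
  ||u|| = √((6)² + (-3.4462)²) = √(47.8764) ≈ 6.9193,
  v_1 = u/||u|| ≈ (0.8671, -0.4981) (||v_1|| = 1).

λ_1 = 23.4462,  λ_2 = 9.5538;  v_1 ≈ (0.8671, -0.4981)


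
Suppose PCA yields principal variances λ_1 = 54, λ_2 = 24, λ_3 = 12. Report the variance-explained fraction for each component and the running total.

Step 1 — total variance = trace(Sigma) = Σ λ_i = 54 + 24 + 12 = 90.

Step 2 — fraction explained by component i = λ_i / Σ λ:
  PC1: 54/90 = 0.6
  PC2: 24/90 = 0.2667
  PC3: 12/90 = 0.1333

Step 3 — cumulative fraction after k components = (λ_1 + ... + λ_k) / Σ λ:
  k = 1: 54/90 = 0.6
  k = 2: (54 + 24)/90 = 78/90 = 0.8667
  k = 3: (54 + 24 + 12)/90 = 90/90 = 1

Summary (fraction, with percent):

explained: PC1 0.6 (60%), PC2 0.2667 (26.67%), PC3 0.1333 (13.33%);  cumulative: 0.6, 0.8667, 1


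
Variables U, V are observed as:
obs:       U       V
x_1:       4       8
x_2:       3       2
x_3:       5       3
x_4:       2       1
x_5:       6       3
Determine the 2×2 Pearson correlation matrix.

Step 1 — column means:
  mean(U) = (4 + 3 + 5 + 2 + 6) / 5 = 20/5 = 4
  mean(V) = (8 + 2 + 3 + 1 + 3) / 5 = 17/5 = 3.4

Step 2 — sample variances and covariances s[i,j] = (1/(n-1)) · Σ_k (x_{k,i} - mean_i) · (x_{k,j} - mean_j), with n-1 = 4:
  s[U,U] = ((0)·(0) + (-1)·(-1) + (1)·(1) + (-2)·(-2) + (2)·(2)) / 4 = 10/4 = 2.5
  s[U,V] = ((0)·(4.6) + (-1)·(-1.4) + (1)·(-0.4) + (-2)·(-2.4) + (2)·(-0.4)) / 4 = 5/4 = 1.25
  s[V,V] = ((4.6)·(4.6) + (-1.4)·(-1.4) + (-0.4)·(-0.4) + (-2.4)·(-2.4) + (-0.4)·(-0.4)) / 4 = 29.2/4 = 7.3
  Sample standard deviations s_i = √(s[i,i]):
  s(U) = √(2.5) = 1.5811
  s(V) = √(7.3) = 2.7019

Step 3 — r_{ij} = s_{ij} / (s_i · s_j):
  r[U,U] = 1 (diagonal).
  r[U,V] = 1.25 / (1.5811 · 2.7019) = 1.25 / 4.272 = 0.2926
  r[V,V] = 1 (diagonal).

R is symmetric with unit diagonal. Assembling:

R = [[1, 0.2926],
 [0.2926, 1]]


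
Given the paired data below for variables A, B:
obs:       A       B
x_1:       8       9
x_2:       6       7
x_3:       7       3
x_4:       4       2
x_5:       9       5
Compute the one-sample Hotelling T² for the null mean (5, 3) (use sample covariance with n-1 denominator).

Step 1 — sample mean vector:
  mean(A) = (8 + 6 + 7 + 4 + 9) / 5 = 34/5 = 6.8
  mean(B) = (9 + 7 + 3 + 2 + 5) / 5 = 26/5 = 5.2
  x̄ = (6.8, 5.2),  deviation x̄ - mu_0 = (6.8, 5.2) - (5, 3) = (1.8, 2.2).

Step 2 — sample covariance matrix, S[i,j] = (1/(n-1)) · Σ_k (x_{k,i} - mean_i) · (x_{k,j} - mean_j), divisor n-1 = 4:
  S[A,A] = ((1.2)·(1.2) + (-0.8)·(-0.8) + (0.2)·(0.2) + (-2.8)·(-2.8) + (2.2)·(2.2)) / 4 = 14.8/4 = 3.7
  S[A,B] = ((1.2)·(3.8) + (-0.8)·(1.8) + (0.2)·(-2.2) + (-2.8)·(-3.2) + (2.2)·(-0.2)) / 4 = 11.2/4 = 2.8
  S[B,B] = ((3.8)·(3.8) + (1.8)·(1.8) + (-2.2)·(-2.2) + (-3.2)·(-3.2) + (-0.2)·(-0.2)) / 4 = 32.8/4 = 8.2
  S = [[3.7, 2.8],
 [2.8, 8.2]].

Step 3 — invert S. det(S) = 3.7·8.2 - (2.8)² = 22.5.
  S^{-1} = (1/det) · [[d, -b], [-b, a]] = [[0.3644, -0.1244],
 [-0.1244, 0.1644]].

Step 4 — quadratic form (x̄ - mu_0)^T · S^{-1} · (x̄ - mu_0):
  S^{-1} · (x̄ - mu_0) = (0.3822, 0.1378),
  (x̄ - mu_0)^T · [...] = (1.8)·(0.3822) + (2.2)·(0.1378) = 0.9911.

Step 5 — scale by n: T² = 5 · 0.9911 = 4.9556.

T² ≈ 4.9556


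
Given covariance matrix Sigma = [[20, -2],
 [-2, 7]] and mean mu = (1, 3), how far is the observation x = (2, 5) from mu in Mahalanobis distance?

Step 1 — centre the observation: (x - mu) = (1, 2).

Step 2 — invert Sigma. det(Sigma) = 20·7 - (-2)² = 136.
  Sigma^{-1} = (1/det) · [[d, -b], [-b, a]] = [[0.0515, 0.0147],
 [0.0147, 0.1471]].

Step 3 — form the quadratic (x - mu)^T · Sigma^{-1} · (x - mu):
  Sigma^{-1} · (x - mu) = (0.0809, 0.3088).
  (x - mu)^T · [Sigma^{-1} · (x - mu)] = (1)·(0.0809) + (2)·(0.3088) = 0.6985.

Step 4 — take square root: d = √(0.6985) ≈ 0.8358.

d(x, mu) = √(0.6985) ≈ 0.8358


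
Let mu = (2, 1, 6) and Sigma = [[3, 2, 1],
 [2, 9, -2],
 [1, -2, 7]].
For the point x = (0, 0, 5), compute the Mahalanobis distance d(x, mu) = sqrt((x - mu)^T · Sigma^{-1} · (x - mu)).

Step 1 — centre the observation: (x - mu) = (-2, -1, -1).

Step 2 — invert Sigma (cofactor / det for 3×3, or solve directly):
  Sigma^{-1} = [[0.447, -0.1212, -0.0985],
 [-0.1212, 0.1515, 0.0606],
 [-0.0985, 0.0606, 0.1742]].

Step 3 — form the quadratic (x - mu)^T · Sigma^{-1} · (x - mu):
  Sigma^{-1} · (x - mu) = (-0.6742, 0.0303, -0.0379).
  (x - mu)^T · [Sigma^{-1} · (x - mu)] = (-2)·(-0.6742) + (-1)·(0.0303) + (-1)·(-0.0379) = 1.3561.

Step 4 — take square root: d = √(1.3561) ≈ 1.1645.

d(x, mu) = √(1.3561) ≈ 1.1645


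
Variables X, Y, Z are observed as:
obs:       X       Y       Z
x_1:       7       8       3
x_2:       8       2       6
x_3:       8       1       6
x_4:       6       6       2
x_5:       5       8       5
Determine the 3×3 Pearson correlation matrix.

Step 1 — column means:
  mean(X) = (7 + 8 + 8 + 6 + 5) / 5 = 34/5 = 6.8
  mean(Y) = (8 + 2 + 1 + 6 + 8) / 5 = 25/5 = 5
  mean(Z) = (3 + 6 + 6 + 2 + 5) / 5 = 22/5 = 4.4

Step 2 — sample variances and covariances s[i,j] = (1/(n-1)) · Σ_k (x_{k,i} - mean_i) · (x_{k,j} - mean_j), with n-1 = 4:
  s[X,X] = ((0.2)·(0.2) + (1.2)·(1.2) + (1.2)·(1.2) + (-0.8)·(-0.8) + (-1.8)·(-1.8)) / 4 = 6.8/4 = 1.7
  s[X,Y] = ((0.2)·(3) + (1.2)·(-3) + (1.2)·(-4) + (-0.8)·(1) + (-1.8)·(3)) / 4 = -14/4 = -3.5
  s[X,Z] = ((0.2)·(-1.4) + (1.2)·(1.6) + (1.2)·(1.6) + (-0.8)·(-2.4) + (-1.8)·(0.6)) / 4 = 4.4/4 = 1.1
  s[Y,Y] = ((3)·(3) + (-3)·(-3) + (-4)·(-4) + (1)·(1) + (3)·(3)) / 4 = 44/4 = 11
  s[Y,Z] = ((3)·(-1.4) + (-3)·(1.6) + (-4)·(1.6) + (1)·(-2.4) + (3)·(0.6)) / 4 = -16/4 = -4
  s[Z,Z] = ((-1.4)·(-1.4) + (1.6)·(1.6) + (1.6)·(1.6) + (-2.4)·(-2.4) + (0.6)·(0.6)) / 4 = 13.2/4 = 3.3
  Sample standard deviations s_i = √(s[i,i]):
  s(X) = √(1.7) = 1.3038
  s(Y) = √(11) = 3.3166
  s(Z) = √(3.3) = 1.8166

Step 3 — r_{ij} = s_{ij} / (s_i · s_j):
  r[X,X] = 1 (diagonal).
  r[X,Y] = -3.5 / (1.3038 · 3.3166) = -3.5 / 4.3243 = -0.8094
  r[X,Z] = 1.1 / (1.3038 · 1.8166) = 1.1 / 2.3685 = 0.4644
  r[Y,Y] = 1 (diagonal).
  r[Y,Z] = -4 / (3.3166 · 1.8166) = -4 / 6.0249 = -0.6639
  r[Z,Z] = 1 (diagonal).

R is symmetric with unit diagonal. Assembling:

R = [[1, -0.8094, 0.4644],
 [-0.8094, 1, -0.6639],
 [0.4644, -0.6639, 1]]


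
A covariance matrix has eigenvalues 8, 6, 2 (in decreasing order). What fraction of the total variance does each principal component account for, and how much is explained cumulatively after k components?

Step 1 — total variance = trace(Sigma) = Σ λ_i = 8 + 6 + 2 = 16.

Step 2 — fraction explained by component i = λ_i / Σ λ:
  PC1: 8/16 = 0.5
  PC2: 6/16 = 0.375
  PC3: 2/16 = 0.125

Step 3 — cumulative fraction after k components = (λ_1 + ... + λ_k) / Σ λ:
  k = 1: 8/16 = 0.5
  k = 2: (8 + 6)/16 = 14/16 = 0.875
  k = 3: (8 + 6 + 2)/16 = 16/16 = 1

Summary (fraction, with percent):

explained: PC1 0.5 (50%), PC2 0.375 (37.5%), PC3 0.125 (12.5%);  cumulative: 0.5, 0.875, 1


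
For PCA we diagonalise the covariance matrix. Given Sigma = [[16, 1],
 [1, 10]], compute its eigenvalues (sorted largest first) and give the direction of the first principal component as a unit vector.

Step 1 — characteristic polynomial of 2×2 Sigma:
  det(Sigma - λI) = λ² - trace · λ + det = 0.
  trace = 16 + 10 = 26, det = 16·10 - (1)² = 159.
Step 2 — discriminant:
  Δ = trace² - 4·det = 676 - 636 = 40.
Step 3 — eigenvalues:
  λ = (trace ± √Δ)/2 = (26 ± 6.3246)/2,
  λ_1 = 16.1623,  λ_2 = 9.8377.

Step 4 — unit eigenvector for λ_1: solve (Sigma - λ_1 I)v = 0. First row:
  (16 - 16.1623)·v_x + (1)·v_y = 0, i.e. (-0.1623)·v_x + (1)·v_y = 0,
  so v ∝ (b, λ_1 - a) = (1, 0.1623) = u.
  ||u|| = √((1)² + (0.1623)²) = √(1.0263) ≈ 1.0131,
  v_1 = u/||u|| ≈ (0.9871, 0.1602) (||v_1|| = 1).

λ_1 = 16.1623,  λ_2 = 9.8377;  v_1 ≈ (0.9871, 0.1602)


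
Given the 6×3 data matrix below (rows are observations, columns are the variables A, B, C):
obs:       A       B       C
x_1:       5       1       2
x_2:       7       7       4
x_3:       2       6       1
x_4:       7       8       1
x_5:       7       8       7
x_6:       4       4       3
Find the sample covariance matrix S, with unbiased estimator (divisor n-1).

Step 1 — column means:
  mean(A) = (5 + 7 + 2 + 7 + 7 + 4) / 6 = 32/6 = 5.3333
  mean(B) = (1 + 7 + 6 + 8 + 8 + 4) / 6 = 34/6 = 5.6667
  mean(C) = (2 + 4 + 1 + 1 + 7 + 3) / 6 = 18/6 = 3

Step 2 — sample covariance S[i,j] = (1/(n-1)) · Σ_k (x_{k,i} - mean_i) · (x_{k,j} - mean_j), with n-1 = 5.
  S[A,A] = ((-0.3333)·(-0.3333) + (1.6667)·(1.6667) + (-3.3333)·(-3.3333) + (1.6667)·(1.6667) + (1.6667)·(1.6667) + (-1.3333)·(-1.3333)) / 5 = 21.3333/5 = 4.2667
  S[A,B] = ((-0.3333)·(-4.6667) + (1.6667)·(1.3333) + (-3.3333)·(0.3333) + (1.6667)·(2.3333) + (1.6667)·(2.3333) + (-1.3333)·(-1.6667)) / 5 = 12.6667/5 = 2.5333
  S[A,C] = ((-0.3333)·(-1) + (1.6667)·(1) + (-3.3333)·(-2) + (1.6667)·(-2) + (1.6667)·(4) + (-1.3333)·(0)) / 5 = 12/5 = 2.4
  S[B,B] = ((-4.6667)·(-4.6667) + (1.3333)·(1.3333) + (0.3333)·(0.3333) + (2.3333)·(2.3333) + (2.3333)·(2.3333) + (-1.6667)·(-1.6667)) / 5 = 37.3333/5 = 7.4667
  S[B,C] = ((-4.6667)·(-1) + (1.3333)·(1) + (0.3333)·(-2) + (2.3333)·(-2) + (2.3333)·(4) + (-1.6667)·(0)) / 5 = 10/5 = 2
  S[C,C] = ((-1)·(-1) + (1)·(1) + (-2)·(-2) + (-2)·(-2) + (4)·(4) + (0)·(0)) / 5 = 26/5 = 5.2

S is symmetric (S[j,i] = S[i,j]). Assembling:

S = [[4.2667, 2.5333, 2.4],
 [2.5333, 7.4667, 2],
 [2.4, 2, 5.2]]


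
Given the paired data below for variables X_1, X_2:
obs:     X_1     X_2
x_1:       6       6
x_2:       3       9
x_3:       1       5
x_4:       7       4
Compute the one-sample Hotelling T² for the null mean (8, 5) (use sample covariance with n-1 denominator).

Step 1 — sample mean vector:
  mean(X_1) = (6 + 3 + 1 + 7) / 4 = 17/4 = 4.25
  mean(X_2) = (6 + 9 + 5 + 4) / 4 = 24/4 = 6
  x̄ = (4.25, 6),  deviation x̄ - mu_0 = (4.25, 6) - (8, 5) = (-3.75, 1).

Step 2 — sample covariance matrix, S[i,j] = (1/(n-1)) · Σ_k (x_{k,i} - mean_i) · (x_{k,j} - mean_j), divisor n-1 = 3:
  S[X_1,X_1] = ((1.75)·(1.75) + (-1.25)·(-1.25) + (-3.25)·(-3.25) + (2.75)·(2.75)) / 3 = 22.75/3 = 7.5833
  S[X_1,X_2] = ((1.75)·(0) + (-1.25)·(3) + (-3.25)·(-1) + (2.75)·(-2)) / 3 = -6/3 = -2
  S[X_2,X_2] = ((0)·(0) + (3)·(3) + (-1)·(-1) + (-2)·(-2)) / 3 = 14/3 = 4.6667
  S = [[7.5833, -2],
 [-2, 4.6667]].

Step 3 — invert S. det(S) = 7.5833·4.6667 - (-2)² = 31.3889.
  S^{-1} = (1/det) · [[d, -b], [-b, a]] = [[0.1487, 0.0637],
 [0.0637, 0.2416]].

Step 4 — quadratic form (x̄ - mu_0)^T · S^{-1} · (x̄ - mu_0):
  S^{-1} · (x̄ - mu_0) = (-0.4938, 0.0027),
  (x̄ - mu_0)^T · [...] = (-3.75)·(-0.4938) + (1)·(0.0027) = 1.8544.

Step 5 — scale by n: T² = 4 · 1.8544 = 7.4177.

T² ≈ 7.4177


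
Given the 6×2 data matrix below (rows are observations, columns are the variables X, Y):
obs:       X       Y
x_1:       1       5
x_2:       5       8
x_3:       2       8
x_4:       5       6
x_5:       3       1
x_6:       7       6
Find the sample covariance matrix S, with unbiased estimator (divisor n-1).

Step 1 — column means:
  mean(X) = (1 + 5 + 2 + 5 + 3 + 7) / 6 = 23/6 = 3.8333
  mean(Y) = (5 + 8 + 8 + 6 + 1 + 6) / 6 = 34/6 = 5.6667

Step 2 — sample covariance S[i,j] = (1/(n-1)) · Σ_k (x_{k,i} - mean_i) · (x_{k,j} - mean_j), with n-1 = 5.
  S[X,X] = ((-2.8333)·(-2.8333) + (1.1667)·(1.1667) + (-1.8333)·(-1.8333) + (1.1667)·(1.1667) + (-0.8333)·(-0.8333) + (3.1667)·(3.1667)) / 5 = 24.8333/5 = 4.9667
  S[X,Y] = ((-2.8333)·(-0.6667) + (1.1667)·(2.3333) + (-1.8333)·(2.3333) + (1.1667)·(0.3333) + (-0.8333)·(-4.6667) + (3.1667)·(0.3333)) / 5 = 5.6667/5 = 1.1333
  S[Y,Y] = ((-0.6667)·(-0.6667) + (2.3333)·(2.3333) + (2.3333)·(2.3333) + (0.3333)·(0.3333) + (-4.6667)·(-4.6667) + (0.3333)·(0.3333)) / 5 = 33.3333/5 = 6.6667

S is symmetric (S[j,i] = S[i,j]). Assembling:

S = [[4.9667, 1.1333],
 [1.1333, 6.6667]]


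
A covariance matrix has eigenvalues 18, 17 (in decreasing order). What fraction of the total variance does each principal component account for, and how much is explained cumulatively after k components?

Step 1 — total variance = trace(Sigma) = Σ λ_i = 18 + 17 = 35.

Step 2 — fraction explained by component i = λ_i / Σ λ:
  PC1: 18/35 = 0.5143
  PC2: 17/35 = 0.4857

Step 3 — cumulative fraction after k components = (λ_1 + ... + λ_k) / Σ λ:
  k = 1: 18/35 = 0.5143
  k = 2: (18 + 17)/35 = 35/35 = 1

Summary (fraction, with percent):

explained: PC1 0.5143 (51.43%), PC2 0.4857 (48.57%);  cumulative: 0.5143, 1


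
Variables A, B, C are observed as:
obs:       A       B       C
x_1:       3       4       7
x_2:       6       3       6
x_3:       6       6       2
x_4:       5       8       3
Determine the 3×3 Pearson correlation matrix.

Step 1 — column means:
  mean(A) = (3 + 6 + 6 + 5) / 4 = 20/4 = 5
  mean(B) = (4 + 3 + 6 + 8) / 4 = 21/4 = 5.25
  mean(C) = (7 + 6 + 2 + 3) / 4 = 18/4 = 4.5

Step 2 — sample variances and covariances s[i,j] = (1/(n-1)) · Σ_k (x_{k,i} - mean_i) · (x_{k,j} - mean_j), with n-1 = 3:
  s[A,A] = ((-2)·(-2) + (1)·(1) + (1)·(1) + (0)·(0)) / 3 = 6/3 = 2
  s[A,B] = ((-2)·(-1.25) + (1)·(-2.25) + (1)·(0.75) + (0)·(2.75)) / 3 = 1/3 = 0.3333
  s[A,C] = ((-2)·(2.5) + (1)·(1.5) + (1)·(-2.5) + (0)·(-1.5)) / 3 = -6/3 = -2
  s[B,B] = ((-1.25)·(-1.25) + (-2.25)·(-2.25) + (0.75)·(0.75) + (2.75)·(2.75)) / 3 = 14.75/3 = 4.9167
  s[B,C] = ((-1.25)·(2.5) + (-2.25)·(1.5) + (0.75)·(-2.5) + (2.75)·(-1.5)) / 3 = -12.5/3 = -4.1667
  s[C,C] = ((2.5)·(2.5) + (1.5)·(1.5) + (-2.5)·(-2.5) + (-1.5)·(-1.5)) / 3 = 17/3 = 5.6667
  Sample standard deviations s_i = √(s[i,i]):
  s(A) = √(2) = 1.4142
  s(B) = √(4.9167) = 2.2174
  s(C) = √(5.6667) = 2.3805

Step 3 — r_{ij} = s_{ij} / (s_i · s_j):
  r[A,A] = 1 (diagonal).
  r[A,B] = 0.3333 / (1.4142 · 2.2174) = 0.3333 / 3.1358 = 0.1063
  r[A,C] = -2 / (1.4142 · 2.3805) = -2 / 3.3665 = -0.5941
  r[B,B] = 1 (diagonal).
  r[B,C] = -4.1667 / (2.2174 · 2.3805) = -4.1667 / 5.2784 = -0.7894
  r[C,C] = 1 (diagonal).

R is symmetric with unit diagonal. Assembling:

R = [[1, 0.1063, -0.5941],
 [0.1063, 1, -0.7894],
 [-0.5941, -0.7894, 1]]


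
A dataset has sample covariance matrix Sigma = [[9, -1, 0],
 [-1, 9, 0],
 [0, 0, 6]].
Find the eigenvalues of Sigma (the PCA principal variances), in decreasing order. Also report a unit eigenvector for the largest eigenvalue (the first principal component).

Step 1 — characteristic polynomial p(λ) = det(λI - Sigma) = λ³ - tr·λ² + c_1·λ - det, where tr = trace, c_1 = sum of the principal 2×2 minors, det = det(Sigma):
  tr = 9 + 9 + 6 = 24,
  c_1 = (9·9 - (-1)²) + (9·6 - (0)²) + (9·6 - (0)²) = 80 + 54 + 54 = 188,
  det = 9·(9·6 - (0)²) - (-1)·((-1)·6 - (0)·(0)) + (0)·((-1)·(0) - 9·(0)) = 9·(54) - (-1)·(-6) + (0)·(0) = 480.
  So p(λ) = λ³ - 24λ² + 188λ - 480.
Step 2 — look for an integer root (rational root theorem: any rational root is an integer divisor of 480). Testing λ = 6:
  p(6) = 216 - 864 + 1128 - 480 = 0  ✓
  Dividing out (λ - 6): p(λ) = (λ - 6)(λ² - 18λ + 80).
Step 3 — remaining eigenvalues from the quadratic λ² - 18λ + 80 = 0:
  Δ = 18² - 4·80 = 324 - 320 = 4,  λ = (18 ± √4)/2 = (18 ± 2)/2 = 10 or 8.
  Sorted: λ_1 = 10,  λ_2 = 8,  λ_3 = 6  (check: sum = 24 = tr ✓).

Step 4 — unit eigenvector for λ_1 = 10: v spans the null space of (Sigma - λ_1 I), whose rows are
  r_1 = (-1, -1, 0),  r_2 = (-1, -1, 0),  r_3 = (0, 0, -4).
  v is orthogonal to every row, so take v ∝ r_1 × r_3 = ((-1)·(-4) - (0)·(0), (0)·(0) - (-1)·(-4), (-1)·(0) - (-1)·(0)) = (4, -4, 0).
  Rescale (divide by 4): u = (1, -1, 0).
  ||u|| = √((1)² + (-1)² + (0)²) = √(2) ≈ 1.4142,  v_1 = u/||u|| ≈ (0.7071, -0.7071, 0) (||v_1|| = 1).

λ_1 = 10,  λ_2 = 8,  λ_3 = 6;  v_1 ≈ (0.7071, -0.7071, 0)


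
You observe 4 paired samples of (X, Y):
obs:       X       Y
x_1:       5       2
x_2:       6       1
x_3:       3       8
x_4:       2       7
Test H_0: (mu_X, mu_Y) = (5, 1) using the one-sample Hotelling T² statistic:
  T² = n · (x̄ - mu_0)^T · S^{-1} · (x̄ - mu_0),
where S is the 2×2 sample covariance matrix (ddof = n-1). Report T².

Step 1 — sample mean vector:
  mean(X) = (5 + 6 + 3 + 2) / 4 = 16/4 = 4
  mean(Y) = (2 + 1 + 8 + 7) / 4 = 18/4 = 4.5
  x̄ = (4, 4.5),  deviation x̄ - mu_0 = (4, 4.5) - (5, 1) = (-1, 3.5).

Step 2 — sample covariance matrix, S[i,j] = (1/(n-1)) · Σ_k (x_{k,i} - mean_i) · (x_{k,j} - mean_j), divisor n-1 = 3:
  S[X,X] = ((1)·(1) + (2)·(2) + (-1)·(-1) + (-2)·(-2)) / 3 = 10/3 = 3.3333
  S[X,Y] = ((1)·(-2.5) + (2)·(-3.5) + (-1)·(3.5) + (-2)·(2.5)) / 3 = -18/3 = -6
  S[Y,Y] = ((-2.5)·(-2.5) + (-3.5)·(-3.5) + (3.5)·(3.5) + (2.5)·(2.5)) / 3 = 37/3 = 12.3333
  S = [[3.3333, -6],
 [-6, 12.3333]].

Step 3 — invert S. det(S) = 3.3333·12.3333 - (-6)² = 5.1111.
  S^{-1} = (1/det) · [[d, -b], [-b, a]] = [[2.413, 1.1739],
 [1.1739, 0.6522]].

Step 4 — quadratic form (x̄ - mu_0)^T · S^{-1} · (x̄ - mu_0):
  S^{-1} · (x̄ - mu_0) = (1.6957, 1.1087),
  (x̄ - mu_0)^T · [...] = (-1)·(1.6957) + (3.5)·(1.1087) = 2.1848.

Step 5 — scale by n: T² = 4 · 2.1848 = 8.7391.

T² ≈ 8.7391


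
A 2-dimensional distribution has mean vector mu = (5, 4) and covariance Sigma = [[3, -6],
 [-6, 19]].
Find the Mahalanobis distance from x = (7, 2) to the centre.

Step 1 — centre the observation: (x - mu) = (2, -2).

Step 2 — invert Sigma. det(Sigma) = 3·19 - (-6)² = 21.
  Sigma^{-1} = (1/det) · [[d, -b], [-b, a]] = [[0.9048, 0.2857],
 [0.2857, 0.1429]].

Step 3 — form the quadratic (x - mu)^T · Sigma^{-1} · (x - mu):
  Sigma^{-1} · (x - mu) = (1.2381, 0.2857).
  (x - mu)^T · [Sigma^{-1} · (x - mu)] = (2)·(1.2381) + (-2)·(0.2857) = 1.9048.

Step 4 — take square root: d = √(1.9048) ≈ 1.3801.

d(x, mu) = √(1.9048) ≈ 1.3801


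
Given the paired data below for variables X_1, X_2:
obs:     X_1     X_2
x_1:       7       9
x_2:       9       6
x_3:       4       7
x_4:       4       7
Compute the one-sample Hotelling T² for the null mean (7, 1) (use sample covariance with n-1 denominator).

Step 1 — sample mean vector:
  mean(X_1) = (7 + 9 + 4 + 4) / 4 = 24/4 = 6
  mean(X_2) = (9 + 6 + 7 + 7) / 4 = 29/4 = 7.25
  x̄ = (6, 7.25),  deviation x̄ - mu_0 = (6, 7.25) - (7, 1) = (-1, 6.25).

Step 2 — sample covariance matrix, S[i,j] = (1/(n-1)) · Σ_k (x_{k,i} - mean_i) · (x_{k,j} - mean_j), divisor n-1 = 3:
  S[X_1,X_1] = ((1)·(1) + (3)·(3) + (-2)·(-2) + (-2)·(-2)) / 3 = 18/3 = 6
  S[X_1,X_2] = ((1)·(1.75) + (3)·(-1.25) + (-2)·(-0.25) + (-2)·(-0.25)) / 3 = -1/3 = -0.3333
  S[X_2,X_2] = ((1.75)·(1.75) + (-1.25)·(-1.25) + (-0.25)·(-0.25) + (-0.25)·(-0.25)) / 3 = 4.75/3 = 1.5833
  S = [[6, -0.3333],
 [-0.3333, 1.5833]].

Step 3 — invert S. det(S) = 6·1.5833 - (-0.3333)² = 9.3889.
  S^{-1} = (1/det) · [[d, -b], [-b, a]] = [[0.1686, 0.0355],
 [0.0355, 0.6391]].

Step 4 — quadratic form (x̄ - mu_0)^T · S^{-1} · (x̄ - mu_0):
  S^{-1} · (x̄ - mu_0) = (0.0533, 3.9586),
  (x̄ - mu_0)^T · [...] = (-1)·(0.0533) + (6.25)·(3.9586) = 24.6879.

Step 5 — scale by n: T² = 4 · 24.6879 = 98.7515.

T² ≈ 98.7515


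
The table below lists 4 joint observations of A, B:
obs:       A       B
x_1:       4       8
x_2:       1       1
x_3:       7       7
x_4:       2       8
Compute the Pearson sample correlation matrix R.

Step 1 — column means:
  mean(A) = (4 + 1 + 7 + 2) / 4 = 14/4 = 3.5
  mean(B) = (8 + 1 + 7 + 8) / 4 = 24/4 = 6

Step 2 — sample variances and covariances s[i,j] = (1/(n-1)) · Σ_k (x_{k,i} - mean_i) · (x_{k,j} - mean_j), with n-1 = 3:
  s[A,A] = ((0.5)·(0.5) + (-2.5)·(-2.5) + (3.5)·(3.5) + (-1.5)·(-1.5)) / 3 = 21/3 = 7
  s[A,B] = ((0.5)·(2) + (-2.5)·(-5) + (3.5)·(1) + (-1.5)·(2)) / 3 = 14/3 = 4.6667
  s[B,B] = ((2)·(2) + (-5)·(-5) + (1)·(1) + (2)·(2)) / 3 = 34/3 = 11.3333
  Sample standard deviations s_i = √(s[i,i]):
  s(A) = √(7) = 2.6458
  s(B) = √(11.3333) = 3.3665

Step 3 — r_{ij} = s_{ij} / (s_i · s_j):
  r[A,A] = 1 (diagonal).
  r[A,B] = 4.6667 / (2.6458 · 3.3665) = 4.6667 / 8.9069 = 0.5239
  r[B,B] = 1 (diagonal).

R is symmetric with unit diagonal. Assembling:

R = [[1, 0.5239],
 [0.5239, 1]]


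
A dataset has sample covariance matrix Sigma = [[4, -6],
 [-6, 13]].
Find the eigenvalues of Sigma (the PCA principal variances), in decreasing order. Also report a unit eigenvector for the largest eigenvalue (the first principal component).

Step 1 — characteristic polynomial of 2×2 Sigma:
  det(Sigma - λI) = λ² - trace · λ + det = 0.
  trace = 4 + 13 = 17, det = 4·13 - (-6)² = 16.
Step 2 — discriminant:
  Δ = trace² - 4·det = 289 - 64 = 225.
Step 3 — eigenvalues:
  λ = (trace ± √Δ)/2 = (17 ± 15)/2,
  λ_1 = 16,  λ_2 = 1.

Step 4 — unit eigenvector for λ_1: solve (Sigma - λ_1 I)v = 0. First row:
  (4 - 16)·v_x + (-6)·v_y = 0, i.e. (-12)·v_x + (-6)·v_y = 0,
  so v ∝ (b, λ_1 - a) = (-6, 12); multiply by -1 so the first entry is positive: u = (6, -12).
  ||u|| = √((6)² + (-12)²) = √(180) ≈ 13.4164,
  v_1 = u/||u|| ≈ (0.4472, -0.8944) (||v_1|| = 1).

λ_1 = 16,  λ_2 = 1;  v_1 ≈ (0.4472, -0.8944)


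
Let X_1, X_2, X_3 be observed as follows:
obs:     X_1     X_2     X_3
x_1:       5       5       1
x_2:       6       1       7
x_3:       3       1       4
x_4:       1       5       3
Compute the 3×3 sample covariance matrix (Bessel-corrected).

Step 1 — column means:
  mean(X_1) = (5 + 6 + 3 + 1) / 4 = 15/4 = 3.75
  mean(X_2) = (5 + 1 + 1 + 5) / 4 = 12/4 = 3
  mean(X_3) = (1 + 7 + 4 + 3) / 4 = 15/4 = 3.75

Step 2 — sample covariance S[i,j] = (1/(n-1)) · Σ_k (x_{k,i} - mean_i) · (x_{k,j} - mean_j), with n-1 = 3.
  S[X_1,X_1] = ((1.25)·(1.25) + (2.25)·(2.25) + (-0.75)·(-0.75) + (-2.75)·(-2.75)) / 3 = 14.75/3 = 4.9167
  S[X_1,X_2] = ((1.25)·(2) + (2.25)·(-2) + (-0.75)·(-2) + (-2.75)·(2)) / 3 = -6/3 = -2
  S[X_1,X_3] = ((1.25)·(-2.75) + (2.25)·(3.25) + (-0.75)·(0.25) + (-2.75)·(-0.75)) / 3 = 5.75/3 = 1.9167
  S[X_2,X_2] = ((2)·(2) + (-2)·(-2) + (-2)·(-2) + (2)·(2)) / 3 = 16/3 = 5.3333
  S[X_2,X_3] = ((2)·(-2.75) + (-2)·(3.25) + (-2)·(0.25) + (2)·(-0.75)) / 3 = -14/3 = -4.6667
  S[X_3,X_3] = ((-2.75)·(-2.75) + (3.25)·(3.25) + (0.25)·(0.25) + (-0.75)·(-0.75)) / 3 = 18.75/3 = 6.25

S is symmetric (S[j,i] = S[i,j]). Assembling:

S = [[4.9167, -2, 1.9167],
 [-2, 5.3333, -4.6667],
 [1.9167, -4.6667, 6.25]]


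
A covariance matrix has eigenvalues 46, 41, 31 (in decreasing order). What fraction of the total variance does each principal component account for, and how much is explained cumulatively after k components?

Step 1 — total variance = trace(Sigma) = Σ λ_i = 46 + 41 + 31 = 118.

Step 2 — fraction explained by component i = λ_i / Σ λ:
  PC1: 46/118 = 0.3898
  PC2: 41/118 = 0.3475
  PC3: 31/118 = 0.2627

Step 3 — cumulative fraction after k components = (λ_1 + ... + λ_k) / Σ λ:
  k = 1: 46/118 = 0.3898
  k = 2: (46 + 41)/118 = 87/118 = 0.7373
  k = 3: (46 + 41 + 31)/118 = 118/118 = 1

Summary (fraction, with percent):

explained: PC1 0.3898 (38.98%), PC2 0.3475 (34.75%), PC3 0.2627 (26.27%);  cumulative: 0.3898, 0.7373, 1


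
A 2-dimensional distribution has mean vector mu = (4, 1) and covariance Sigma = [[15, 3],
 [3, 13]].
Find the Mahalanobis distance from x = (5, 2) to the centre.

Step 1 — centre the observation: (x - mu) = (1, 1).

Step 2 — invert Sigma. det(Sigma) = 15·13 - (3)² = 186.
  Sigma^{-1} = (1/det) · [[d, -b], [-b, a]] = [[0.0699, -0.0161],
 [-0.0161, 0.0806]].

Step 3 — form the quadratic (x - mu)^T · Sigma^{-1} · (x - mu):
  Sigma^{-1} · (x - mu) = (0.0538, 0.0645).
  (x - mu)^T · [Sigma^{-1} · (x - mu)] = (1)·(0.0538) + (1)·(0.0645) = 0.1183.

Step 4 — take square root: d = √(0.1183) ≈ 0.3439.

d(x, mu) = √(0.1183) ≈ 0.3439


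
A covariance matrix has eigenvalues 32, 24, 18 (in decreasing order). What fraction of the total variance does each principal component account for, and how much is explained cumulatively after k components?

Step 1 — total variance = trace(Sigma) = Σ λ_i = 32 + 24 + 18 = 74.

Step 2 — fraction explained by component i = λ_i / Σ λ:
  PC1: 32/74 = 0.4324
  PC2: 24/74 = 0.3243
  PC3: 18/74 = 0.2432

Step 3 — cumulative fraction after k components = (λ_1 + ... + λ_k) / Σ λ:
  k = 1: 32/74 = 0.4324
  k = 2: (32 + 24)/74 = 56/74 = 0.7568
  k = 3: (32 + 24 + 18)/74 = 74/74 = 1

Summary (fraction, with percent):

explained: PC1 0.4324 (43.24%), PC2 0.3243 (32.43%), PC3 0.2432 (24.32%);  cumulative: 0.4324, 0.7568, 1


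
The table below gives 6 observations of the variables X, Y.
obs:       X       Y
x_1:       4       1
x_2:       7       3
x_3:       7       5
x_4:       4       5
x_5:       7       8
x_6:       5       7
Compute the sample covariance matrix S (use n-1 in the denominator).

Step 1 — column means:
  mean(X) = (4 + 7 + 7 + 4 + 7 + 5) / 6 = 34/6 = 5.6667
  mean(Y) = (1 + 3 + 5 + 5 + 8 + 7) / 6 = 29/6 = 4.8333

Step 2 — sample covariance S[i,j] = (1/(n-1)) · Σ_k (x_{k,i} - mean_i) · (x_{k,j} - mean_j), with n-1 = 5.
  S[X,X] = ((-1.6667)·(-1.6667) + (1.3333)·(1.3333) + (1.3333)·(1.3333) + (-1.6667)·(-1.6667) + (1.3333)·(1.3333) + (-0.6667)·(-0.6667)) / 5 = 11.3333/5 = 2.2667
  S[X,Y] = ((-1.6667)·(-3.8333) + (1.3333)·(-1.8333) + (1.3333)·(0.1667) + (-1.6667)·(0.1667) + (1.3333)·(3.1667) + (-0.6667)·(2.1667)) / 5 = 6.6667/5 = 1.3333
  S[Y,Y] = ((-3.8333)·(-3.8333) + (-1.8333)·(-1.8333) + (0.1667)·(0.1667) + (0.1667)·(0.1667) + (3.1667)·(3.1667) + (2.1667)·(2.1667)) / 5 = 32.8333/5 = 6.5667

S is symmetric (S[j,i] = S[i,j]). Assembling:

S = [[2.2667, 1.3333],
 [1.3333, 6.5667]]


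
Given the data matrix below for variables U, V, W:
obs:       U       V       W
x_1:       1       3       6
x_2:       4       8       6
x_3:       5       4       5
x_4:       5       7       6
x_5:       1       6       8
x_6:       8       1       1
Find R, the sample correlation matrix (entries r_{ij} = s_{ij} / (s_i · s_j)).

Step 1 — column means:
  mean(U) = (1 + 4 + 5 + 5 + 1 + 8) / 6 = 24/6 = 4
  mean(V) = (3 + 8 + 4 + 7 + 6 + 1) / 6 = 29/6 = 4.8333
  mean(W) = (6 + 6 + 5 + 6 + 8 + 1) / 6 = 32/6 = 5.3333

Step 2 — sample variances and covariances s[i,j] = (1/(n-1)) · Σ_k (x_{k,i} - mean_i) · (x_{k,j} - mean_j), with n-1 = 5:
  s[U,U] = ((-3)·(-3) + (0)·(0) + (1)·(1) + (1)·(1) + (-3)·(-3) + (4)·(4)) / 5 = 36/5 = 7.2
  s[U,V] = ((-3)·(-1.8333) + (0)·(3.1667) + (1)·(-0.8333) + (1)·(2.1667) + (-3)·(1.1667) + (4)·(-3.8333)) / 5 = -12/5 = -2.4
  s[U,W] = ((-3)·(0.6667) + (0)·(0.6667) + (1)·(-0.3333) + (1)·(0.6667) + (-3)·(2.6667) + (4)·(-4.3333)) / 5 = -27/5 = -5.4
  s[V,V] = ((-1.8333)·(-1.8333) + (3.1667)·(3.1667) + (-0.8333)·(-0.8333) + (2.1667)·(2.1667) + (1.1667)·(1.1667) + (-3.8333)·(-3.8333)) / 5 = 34.8333/5 = 6.9667
  s[V,W] = ((-1.8333)·(0.6667) + (3.1667)·(0.6667) + (-0.8333)·(-0.3333) + (2.1667)·(0.6667) + (1.1667)·(2.6667) + (-3.8333)·(-4.3333)) / 5 = 22.3333/5 = 4.4667
  s[W,W] = ((0.6667)·(0.6667) + (0.6667)·(0.6667) + (-0.3333)·(-0.3333) + (0.6667)·(0.6667) + (2.6667)·(2.6667) + (-4.3333)·(-4.3333)) / 5 = 27.3333/5 = 5.4667
  Sample standard deviations s_i = √(s[i,i]):
  s(U) = √(7.2) = 2.6833
  s(V) = √(6.9667) = 2.6394
  s(W) = √(5.4667) = 2.3381

Step 3 — r_{ij} = s_{ij} / (s_i · s_j):
  r[U,U] = 1 (diagonal).
  r[U,V] = -2.4 / (2.6833 · 2.6394) = -2.4 / 7.0824 = -0.3389
  r[U,W] = -5.4 / (2.6833 · 2.3381) = -5.4 / 6.2738 = -0.8607
  r[V,V] = 1 (diagonal).
  r[V,W] = 4.4667 / (2.6394 · 2.3381) = 4.4667 / 6.1713 = 0.7238
  r[W,W] = 1 (diagonal).

R is symmetric with unit diagonal. Assembling:

R = [[1, -0.3389, -0.8607],
 [-0.3389, 1, 0.7238],
 [-0.8607, 0.7238, 1]]


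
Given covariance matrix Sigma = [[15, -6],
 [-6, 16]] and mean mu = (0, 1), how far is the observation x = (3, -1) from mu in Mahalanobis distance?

Step 1 — centre the observation: (x - mu) = (3, -2).

Step 2 — invert Sigma. det(Sigma) = 15·16 - (-6)² = 204.
  Sigma^{-1} = (1/det) · [[d, -b], [-b, a]] = [[0.0784, 0.0294],
 [0.0294, 0.0735]].

Step 3 — form the quadratic (x - mu)^T · Sigma^{-1} · (x - mu):
  Sigma^{-1} · (x - mu) = (0.1765, -0.0588).
  (x - mu)^T · [Sigma^{-1} · (x - mu)] = (3)·(0.1765) + (-2)·(-0.0588) = 0.6471.

Step 4 — take square root: d = √(0.6471) ≈ 0.8044.

d(x, mu) = √(0.6471) ≈ 0.8044


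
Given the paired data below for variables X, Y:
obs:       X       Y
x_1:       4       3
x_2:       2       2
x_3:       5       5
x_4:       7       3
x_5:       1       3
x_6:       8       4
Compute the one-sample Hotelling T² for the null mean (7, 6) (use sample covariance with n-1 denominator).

Step 1 — sample mean vector:
  mean(X) = (4 + 2 + 5 + 7 + 1 + 8) / 6 = 27/6 = 4.5
  mean(Y) = (3 + 2 + 5 + 3 + 3 + 4) / 6 = 20/6 = 3.3333
  x̄ = (4.5, 3.3333),  deviation x̄ - mu_0 = (4.5, 3.3333) - (7, 6) = (-2.5, -2.6667).

Step 2 — sample covariance matrix, S[i,j] = (1/(n-1)) · Σ_k (x_{k,i} - mean_i) · (x_{k,j} - mean_j), divisor n-1 = 5:
  S[X,X] = ((-0.5)·(-0.5) + (-2.5)·(-2.5) + (0.5)·(0.5) + (2.5)·(2.5) + (-3.5)·(-3.5) + (3.5)·(3.5)) / 5 = 37.5/5 = 7.5
  S[X,Y] = ((-0.5)·(-0.3333) + (-2.5)·(-1.3333) + (0.5)·(1.6667) + (2.5)·(-0.3333) + (-3.5)·(-0.3333) + (3.5)·(0.6667)) / 5 = 7/5 = 1.4
  S[Y,Y] = ((-0.3333)·(-0.3333) + (-1.3333)·(-1.3333) + (1.6667)·(1.6667) + (-0.3333)·(-0.3333) + (-0.3333)·(-0.3333) + (0.6667)·(0.6667)) / 5 = 5.3333/5 = 1.0667
  S = [[7.5, 1.4],
 [1.4, 1.0667]].

Step 3 — invert S. det(S) = 7.5·1.0667 - (1.4)² = 6.04.
  S^{-1} = (1/det) · [[d, -b], [-b, a]] = [[0.1766, -0.2318],
 [-0.2318, 1.2417]].

Step 4 — quadratic form (x̄ - mu_0)^T · S^{-1} · (x̄ - mu_0):
  S^{-1} · (x̄ - mu_0) = (0.1766, -2.7318),
  (x̄ - mu_0)^T · [...] = (-2.5)·(0.1766) + (-2.6667)·(-2.7318) = 6.8433.

Step 5 — scale by n: T² = 6 · 6.8433 = 41.0596.

T² ≈ 41.0596
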